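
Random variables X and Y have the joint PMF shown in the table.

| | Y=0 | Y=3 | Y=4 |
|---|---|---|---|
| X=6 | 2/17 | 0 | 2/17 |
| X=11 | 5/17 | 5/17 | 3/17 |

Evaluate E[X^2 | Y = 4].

87

P(Y = 4) = 5/17.
Summing X^2·P(X=x,Y=y) over the conditioning event gives 435/17.
E[X^2 | Y = 4] = (435/17) / (5/17) = 87.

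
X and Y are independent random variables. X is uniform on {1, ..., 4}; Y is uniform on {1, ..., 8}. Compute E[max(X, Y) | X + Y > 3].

P(X + Y > 3) = 29/32.
Summing max(X,Y)·P(x,y) over outcomes with X + Y > 3 gives 149/32.
E[max(X, Y) | X + Y > 3] = (149/32) / (29/32) = 149/29.

149/29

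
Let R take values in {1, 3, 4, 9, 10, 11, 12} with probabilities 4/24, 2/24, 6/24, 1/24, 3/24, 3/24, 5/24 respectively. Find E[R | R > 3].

26/3

P(R > 3) = 3/4.
Σ over the event: 4·1/4 + 9·1/24 + 10·1/8 + 11·1/8 + 12·5/24 = 13/2.
E[R | R > 3] = (13/2) / (3/4) = 26/3.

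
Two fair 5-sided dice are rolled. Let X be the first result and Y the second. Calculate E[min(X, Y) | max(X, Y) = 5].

25/9

Outcomes with max(X, Y) = 5: (1,5), (2,5), (3,5), (4,5), (5,1), (5,2), (5,3), (5,4), (5,5), each with probability 1/25.
E[min(X, Y) | max(X, Y) = 5] = (1 + 2 + 3 + 4 + 1 + 2 + 3 + 4 + 5) / 9 = 25/9.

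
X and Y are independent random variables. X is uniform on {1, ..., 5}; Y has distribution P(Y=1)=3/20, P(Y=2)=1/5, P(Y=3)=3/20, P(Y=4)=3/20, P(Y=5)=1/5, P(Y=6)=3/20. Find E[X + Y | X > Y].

6

P(X > Y) = 33/100.
Summing (X+Y)·P(x,y) over outcomes with X > Y gives 99/50.
E[X + Y | X > Y] = (99/50) / (33/100) = 6.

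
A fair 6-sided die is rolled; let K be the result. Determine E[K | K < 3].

3/2

Given K < 3, K is equally likely to be any of {1, 2}.
E[K | K < 3] = (1 + 2) / 2 = 3/2.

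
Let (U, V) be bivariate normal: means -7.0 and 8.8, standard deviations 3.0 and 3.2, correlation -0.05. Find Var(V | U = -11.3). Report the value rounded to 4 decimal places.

10.2144

The conditional variance in a bivariate normal is σ_V²(1 − ρ²), independent of x.
Var(V | U=-11.3) = (3.2)²·(1 − (-0.05)²) = 10.24·0.9975 = 10.2144.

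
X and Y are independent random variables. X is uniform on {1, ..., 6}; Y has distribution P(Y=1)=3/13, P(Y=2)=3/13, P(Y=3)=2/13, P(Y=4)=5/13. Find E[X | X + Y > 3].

87/23

P(X + Y > 3) = 23/26.
Summing X·P(x,y) over outcomes with X + Y > 3 gives 87/26.
E[X | X + Y > 3] = (87/26) / (23/26) = 87/23.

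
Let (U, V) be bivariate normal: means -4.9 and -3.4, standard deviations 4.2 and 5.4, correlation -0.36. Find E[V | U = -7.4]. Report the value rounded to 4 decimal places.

The regression of V on U has slope ρ·σ_V/σ_U and passes through (μ_U, μ_V).
E[V | U=-7.4] = -3.4 + (-0.36)·(5.4/4.2)·(-7.4 − (-4.9)) = -3.4 + (-0.46286)·(-2.5) = -2.2429.

-2.2429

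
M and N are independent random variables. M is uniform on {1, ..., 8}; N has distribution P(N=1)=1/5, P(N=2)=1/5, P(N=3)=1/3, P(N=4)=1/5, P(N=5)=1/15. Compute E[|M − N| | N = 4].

2

P(N = 4) = 1/5.
Summing |M−N|·P(x,y) over outcomes with N = 4 gives 2/5.
E[|M − N| | N = 4] = (2/5) / (1/5) = 2.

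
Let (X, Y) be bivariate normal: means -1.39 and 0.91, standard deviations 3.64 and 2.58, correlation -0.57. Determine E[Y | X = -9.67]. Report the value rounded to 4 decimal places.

E[Y | X=x] = μ_Y + ρ(σ_Y/σ_X)(x − μ_X) for jointly normal variables.
E[Y | X=-9.67] = 0.91 + (-0.57)·(2.58/3.64)·(-9.67 − (-1.39)) = 0.91 + (-0.40401)·(-8.28) = 4.2552.

4.2552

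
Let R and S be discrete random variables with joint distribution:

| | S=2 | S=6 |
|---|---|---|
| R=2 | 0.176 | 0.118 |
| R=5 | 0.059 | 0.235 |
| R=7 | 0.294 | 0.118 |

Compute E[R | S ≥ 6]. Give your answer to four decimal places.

4.7495

P(S ≥ 6) = 0.471.
Σ R·P over the event = 2·(0.118) + 5·(0.235) + 7·(0.118) = 2.237.
E[R | S ≥ 6] = (2.237) / (0.471) = 4.7495.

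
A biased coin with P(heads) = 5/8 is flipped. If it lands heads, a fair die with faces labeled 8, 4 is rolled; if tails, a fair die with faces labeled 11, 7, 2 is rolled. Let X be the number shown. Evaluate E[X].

25/4

E[X | heads] = (8+4)/2 = 6.
E[X | tails] = (11+7+2)/3 = 20/3.
E[X] = (5/8)·(6) + (3/8)·(20/3) = 25/4.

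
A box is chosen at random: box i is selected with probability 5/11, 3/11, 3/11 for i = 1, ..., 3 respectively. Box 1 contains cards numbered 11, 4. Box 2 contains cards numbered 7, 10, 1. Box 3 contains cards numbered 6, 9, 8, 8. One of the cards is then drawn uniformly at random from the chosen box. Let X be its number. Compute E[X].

315/44

E[X | box 1] = (11+4)/2 = 15/2.
E[X | box 2] = (7+10+1)/3 = 6.
E[X | box 3] = (6+9+8+8)/4 = 31/4.
By the law of total expectation,
E[X] = (5/11)·(15/2) + (3/11)·(6) + (3/11)·(31/4) = 315/44.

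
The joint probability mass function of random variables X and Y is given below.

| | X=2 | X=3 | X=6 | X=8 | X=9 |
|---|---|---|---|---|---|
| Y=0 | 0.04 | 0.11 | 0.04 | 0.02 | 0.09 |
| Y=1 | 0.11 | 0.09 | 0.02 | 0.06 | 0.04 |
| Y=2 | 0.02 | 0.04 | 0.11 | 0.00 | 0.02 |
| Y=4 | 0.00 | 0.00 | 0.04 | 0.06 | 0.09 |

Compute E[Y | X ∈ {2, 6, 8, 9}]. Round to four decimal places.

P(X ∈ {2, 6, 8, 9}) = 0.76.
Summing Y·P(X=x,Y=y) over the conditioning event gives 1.29.
E[Y | X ∈ {2, 6, 8, 9}] = (1.29) / (0.76) = 1.6974.

1.6974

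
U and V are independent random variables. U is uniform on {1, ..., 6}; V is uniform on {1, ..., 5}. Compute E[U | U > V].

14/3

P(U > V) = 1/2.
Summing U·P(x,y) over outcomes with U > V gives 7/3.
E[U | U > V] = (7/3) / (1/2) = 14/3.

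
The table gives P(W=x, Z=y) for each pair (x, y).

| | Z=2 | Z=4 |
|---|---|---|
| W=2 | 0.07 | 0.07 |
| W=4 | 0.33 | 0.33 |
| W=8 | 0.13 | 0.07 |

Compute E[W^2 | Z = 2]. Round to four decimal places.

P(Z = 2) = 0.53.
Σ W^2·P over the event = 4·(0.07) + 16·(0.33) + 64·(0.13) = 13.88.
E[W^2 | Z = 2] = (13.88) / (0.53) = 26.1887.

26.1887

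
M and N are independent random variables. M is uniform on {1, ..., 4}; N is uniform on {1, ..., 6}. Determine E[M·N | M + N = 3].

Outcomes with M + N = 3: (1,2), (2,1), each with probability 1/24.
E[M·N | M + N = 3] = (2 + 2) / 2 = 2.

2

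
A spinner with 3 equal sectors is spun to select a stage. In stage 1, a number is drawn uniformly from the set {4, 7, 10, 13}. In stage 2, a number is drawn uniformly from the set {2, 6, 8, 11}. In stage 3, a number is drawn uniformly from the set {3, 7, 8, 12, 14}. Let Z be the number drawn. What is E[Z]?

481/60

E[Z | stage 1] = (4+7+10+13)/4 = 17/2.
E[Z | stage 2] = (2+6+8+11)/4 = 27/4.
E[Z | stage 3] = (3+7+8+12+14)/5 = 44/5.
By the law of total expectation,
E[Z] = (1/3)·(17/2) + (1/3)·(27/4) + (1/3)·(44/5) = 481/60.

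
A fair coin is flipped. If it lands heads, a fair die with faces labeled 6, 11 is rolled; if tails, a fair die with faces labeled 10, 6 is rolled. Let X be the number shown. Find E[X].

33/4

E[X | heads] = (6+11)/2 = 17/2.
E[X | tails] = (10+6)/2 = 8.
By the law of total expectation,
E[X] = (1/2)·(17/2) + (1/2)·(8) = 33/4.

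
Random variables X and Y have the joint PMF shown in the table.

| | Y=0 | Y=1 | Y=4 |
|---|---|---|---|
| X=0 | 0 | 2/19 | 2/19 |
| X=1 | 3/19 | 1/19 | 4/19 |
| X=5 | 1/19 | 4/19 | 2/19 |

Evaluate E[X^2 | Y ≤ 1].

P(Y ≤ 1) = 11/19.
Σ X^2·P over the event = 0·(2/19) + 1·(3/19) + 1·(1/19) + 25·(1/19) + 25·(4/19) = 129/19.
E[X^2 | Y ≤ 1] = (129/19) / (11/19) = 129/11.

129/11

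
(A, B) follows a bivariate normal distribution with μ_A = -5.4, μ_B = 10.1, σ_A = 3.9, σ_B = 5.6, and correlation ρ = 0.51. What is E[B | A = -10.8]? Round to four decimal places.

The regression of B on A has slope ρ·σ_B/σ_A and passes through (μ_A, μ_B).
E[B | A=-10.8] = 10.1 + (0.51)·(5.6/3.9)·(-10.8 − (-5.4)) = 10.1 + (0.73231)·(-5.4) = 6.1455.

6.1455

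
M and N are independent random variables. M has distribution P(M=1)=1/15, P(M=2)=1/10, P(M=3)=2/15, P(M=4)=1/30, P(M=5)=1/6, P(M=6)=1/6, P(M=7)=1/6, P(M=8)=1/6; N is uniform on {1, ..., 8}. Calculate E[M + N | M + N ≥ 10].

1507/124

P(M + N ≥ 10) = 31/60.
Summing (M+N)·P(x,y) over outcomes with M + N ≥ 10 gives 1507/240.
E[M + N | M + N ≥ 10] = (1507/240) / (31/60) = 1507/124.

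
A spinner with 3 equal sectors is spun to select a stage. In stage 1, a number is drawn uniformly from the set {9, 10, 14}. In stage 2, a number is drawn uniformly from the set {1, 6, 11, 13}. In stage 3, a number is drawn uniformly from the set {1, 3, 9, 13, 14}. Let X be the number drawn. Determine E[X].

107/12

E[X | stage 1] = (9+10+14)/3 = 11.
E[X | stage 2] = (1+6+11+13)/4 = 31/4.
E[X | stage 3] = (1+3+9+13+14)/5 = 8.
By the law of total expectation,
E[X] = (1/3)·(11) + (1/3)·(31/4) + (1/3)·(8) = 107/12.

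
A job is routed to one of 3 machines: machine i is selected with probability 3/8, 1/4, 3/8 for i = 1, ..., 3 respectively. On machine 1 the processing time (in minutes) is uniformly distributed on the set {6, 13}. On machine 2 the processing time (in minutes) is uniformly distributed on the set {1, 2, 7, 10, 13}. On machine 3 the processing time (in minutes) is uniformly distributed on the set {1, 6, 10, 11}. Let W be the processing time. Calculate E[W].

627/80

E[W | machine 1] = (6+13)/2 = 19/2.
E[W | machine 2] = (1+2+7+10+13)/5 = 33/5.
E[W | machine 3] = (1+6+10+11)/4 = 7.
By the law of total expectation,
E[W] = (3/8)·(19/2) + (1/4)·(33/5) + (3/8)·(7) = 627/80.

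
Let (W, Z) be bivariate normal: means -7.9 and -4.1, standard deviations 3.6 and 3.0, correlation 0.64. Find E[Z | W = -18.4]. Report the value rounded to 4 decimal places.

-9.7000

The regression of Z on W has slope ρ·σ_Z/σ_W and passes through (μ_W, μ_Z).
E[Z | W=-18.4] = -4.1 + (0.64)·(3.0/3.6)·(-18.4 − (-7.9)) = -4.1 + (0.53333)·(-10.5) = -9.7000.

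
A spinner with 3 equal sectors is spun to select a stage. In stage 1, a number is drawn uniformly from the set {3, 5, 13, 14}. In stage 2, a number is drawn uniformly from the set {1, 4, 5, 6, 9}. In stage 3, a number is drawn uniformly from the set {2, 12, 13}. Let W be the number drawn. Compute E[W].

E[W | stage 1] = (3+5+13+14)/4 = 35/4.
E[W | stage 2] = (1+4+5+6+9)/5 = 5.
E[W | stage 3] = (2+12+13)/3 = 9.
E[W] = (1/3)·(35/4) + (1/3)·(5) + (1/3)·(9) = 91/12.

91/12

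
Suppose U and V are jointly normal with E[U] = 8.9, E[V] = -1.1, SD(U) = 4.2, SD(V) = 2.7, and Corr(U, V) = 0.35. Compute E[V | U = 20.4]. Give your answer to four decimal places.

E[V | U=x] = μ_V + ρ(σ_V/σ_U)(x − μ_U) for jointly normal variables.
E[V | U=20.4] = -1.1 + (0.35)·(2.7/4.2)·(20.4 − (8.9)) = -1.1 + (0.225)·(11.5) = 1.4875.

1.4875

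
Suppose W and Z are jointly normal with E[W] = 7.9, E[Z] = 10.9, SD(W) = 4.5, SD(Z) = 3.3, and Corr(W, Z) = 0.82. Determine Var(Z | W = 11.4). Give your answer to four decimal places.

The conditional variance in a bivariate normal is σ_Z²(1 − ρ²), independent of x.
Var(Z | W=11.4) = (3.3)²·(1 − (0.82)²) = 10.89·0.3276 = 3.5676.

3.5676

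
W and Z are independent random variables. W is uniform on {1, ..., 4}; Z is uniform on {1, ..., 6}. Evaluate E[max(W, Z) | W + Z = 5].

7/2

Outcomes with W + Z = 5: (1,4), (2,3), (3,2), (4,1), each with probability 1/24.
E[max(W, Z) | W + Z = 5] = (4 + 3 + 3 + 4) / 4 = 7/2.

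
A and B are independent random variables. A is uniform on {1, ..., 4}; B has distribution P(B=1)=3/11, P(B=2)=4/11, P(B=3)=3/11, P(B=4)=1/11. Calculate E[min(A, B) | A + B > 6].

P(A + B > 6) = 5/44.
Summing min(A,B)·P(x,y) over outcomes with A + B > 6 gives 4/11.
E[min(A, B) | A + B > 6] = (4/11) / (5/44) = 16/5.

16/5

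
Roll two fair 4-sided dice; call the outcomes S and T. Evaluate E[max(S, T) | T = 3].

P(T = 3) = 1/4.
Summing max(S,T)·P(x,y) over outcomes with T = 3 gives 13/16.
E[max(S, T) | T = 3] = (13/16) / (1/4) = 13/4.

13/4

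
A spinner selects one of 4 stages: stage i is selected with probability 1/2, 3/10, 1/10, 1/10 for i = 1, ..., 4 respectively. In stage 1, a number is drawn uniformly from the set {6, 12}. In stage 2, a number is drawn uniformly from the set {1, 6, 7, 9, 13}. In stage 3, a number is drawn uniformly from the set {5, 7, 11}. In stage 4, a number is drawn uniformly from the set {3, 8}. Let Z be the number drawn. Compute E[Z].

2393/300

E[Z | stage 1] = (6+12)/2 = 9.
E[Z | stage 2] = (1+6+7+9+13)/5 = 36/5.
E[Z | stage 3] = (5+7+11)/3 = 23/3.
E[Z | stage 4] = (3+8)/2 = 11/2.
By the law of total expectation,
E[Z] = (1/2)·(9) + (3/10)·(36/5) + (1/10)·(23/3) + (1/10)·(11/2) = 2393/300.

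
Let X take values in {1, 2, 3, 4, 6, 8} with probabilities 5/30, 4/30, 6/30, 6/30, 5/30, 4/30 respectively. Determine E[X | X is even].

P(X is even) = 19/30.
Σ over the event: 2·2/15 + 4·1/5 + 6·1/6 + 8·2/15 = 47/15.
E[X | X is even] = (47/15) / (19/30) = 94/19.

94/19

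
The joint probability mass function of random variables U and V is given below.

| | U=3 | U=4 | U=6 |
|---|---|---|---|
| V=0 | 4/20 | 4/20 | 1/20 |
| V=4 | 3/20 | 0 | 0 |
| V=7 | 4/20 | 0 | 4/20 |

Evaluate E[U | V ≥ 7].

P(V ≥ 7) = 2/5.
Summing U·P(U=x,V=y) over the conditioning event gives 9/5.
E[U | V ≥ 7] = (9/5) / (2/5) = 9/2.

9/2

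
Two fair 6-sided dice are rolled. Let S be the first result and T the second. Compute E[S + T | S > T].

P(S > T) = 5/12.
Summing (S+T)·P(x,y) over outcomes with S > T gives 35/12.
E[S + T | S > T] = (35/12) / (5/12) = 7.

7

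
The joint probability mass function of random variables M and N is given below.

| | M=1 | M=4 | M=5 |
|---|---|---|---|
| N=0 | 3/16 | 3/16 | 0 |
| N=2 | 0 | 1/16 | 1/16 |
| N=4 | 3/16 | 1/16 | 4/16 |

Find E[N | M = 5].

18/5

P(M = 5) = 5/16.
Σ N·P over the event = 2·(1/16) + 4·(4/16) = 9/8.
E[N | M = 5] = (9/8) / (5/16) = 18/5.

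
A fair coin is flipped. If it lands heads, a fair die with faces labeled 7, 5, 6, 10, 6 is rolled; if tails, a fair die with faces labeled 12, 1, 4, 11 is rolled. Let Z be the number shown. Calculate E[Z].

E[Z | heads] = (7+5+6+10+6)/5 = 34/5.
E[Z | tails] = (12+1+4+11)/4 = 7.
By the law of total expectation,
E[Z] = (1/2)·(34/5) + (1/2)·(7) = 69/10.

69/10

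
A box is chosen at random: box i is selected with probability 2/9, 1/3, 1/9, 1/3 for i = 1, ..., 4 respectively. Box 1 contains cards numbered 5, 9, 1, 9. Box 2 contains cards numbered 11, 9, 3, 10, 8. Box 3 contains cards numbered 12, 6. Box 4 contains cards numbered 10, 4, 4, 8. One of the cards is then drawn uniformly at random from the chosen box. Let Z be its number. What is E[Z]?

217/30

E[Z | box 1] = (5+9+1+9)/4 = 6.
E[Z | box 2] = (11+9+3+10+8)/5 = 41/5.
E[Z | box 3] = (12+6)/2 = 9.
E[Z | box 4] = (10+4+4+8)/4 = 13/2.
E[Z] = (2/9)·(6) + (1/3)·(41/5) + (1/9)·(9) + (1/3)·(13/2) = 217/30.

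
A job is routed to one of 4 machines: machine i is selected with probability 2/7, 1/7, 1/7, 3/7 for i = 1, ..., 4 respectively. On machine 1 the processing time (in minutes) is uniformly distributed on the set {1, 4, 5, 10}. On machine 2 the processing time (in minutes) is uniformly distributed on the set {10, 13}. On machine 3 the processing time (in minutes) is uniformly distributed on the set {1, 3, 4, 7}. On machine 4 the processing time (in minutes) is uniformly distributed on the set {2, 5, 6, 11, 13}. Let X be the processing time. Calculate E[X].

E[X | machine 1] = (1+4+5+10)/4 = 5.
E[X | machine 2] = (10+13)/2 = 23/2.
E[X | machine 3] = (1+3+4+7)/4 = 15/4.
E[X | machine 4] = (2+5+6+11+13)/5 = 37/5.
By the law of total expectation,
E[X] = (2/7)·(5) + (1/7)·(23/2) + (1/7)·(15/4) + (3/7)·(37/5) = 949/140.

949/140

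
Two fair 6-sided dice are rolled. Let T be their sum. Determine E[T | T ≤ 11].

P(T ≤ 11) = 35/36.
E[T | T ≤ 11] = (20/3) / (35/36) = 48/7.

48/7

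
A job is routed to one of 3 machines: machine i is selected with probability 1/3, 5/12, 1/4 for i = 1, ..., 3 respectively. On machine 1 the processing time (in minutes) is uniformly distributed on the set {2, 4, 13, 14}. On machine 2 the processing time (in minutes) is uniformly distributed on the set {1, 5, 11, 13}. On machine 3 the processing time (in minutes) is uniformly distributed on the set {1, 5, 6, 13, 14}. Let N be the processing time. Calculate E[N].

E[N | machine 1] = (2+4+13+14)/4 = 33/4.
E[N | machine 2] = (1+5+11+13)/4 = 15/2.
E[N | machine 3] = (1+5+6+13+14)/5 = 39/5.
E[N] = (1/3)·(33/4) + (5/12)·(15/2) + (1/4)·(39/5) = 313/40.

313/40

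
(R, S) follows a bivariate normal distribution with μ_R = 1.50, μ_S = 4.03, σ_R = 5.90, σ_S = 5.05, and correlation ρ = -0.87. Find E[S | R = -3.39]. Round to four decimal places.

7.6714

For a bivariate normal, E[S | R=x] = μ_S + ρ·(σ_S/σ_R)·(x − μ_R).
E[S | R=-3.39] = 4.03 + (-0.87)·(5.05/5.90)·(-3.39 − (1.50)) = 4.03 + (-0.74466)·(-4.89) = 7.6714.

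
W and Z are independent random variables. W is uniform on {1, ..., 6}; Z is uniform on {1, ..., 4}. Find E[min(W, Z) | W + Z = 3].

P(W + Z = 3) = 1/12.
Summing min(W,Z)·P(x,y) over outcomes with W + Z = 3 gives 1/12.
E[min(W, Z) | W + Z = 3] = (1/12) / (1/12) = 1.

1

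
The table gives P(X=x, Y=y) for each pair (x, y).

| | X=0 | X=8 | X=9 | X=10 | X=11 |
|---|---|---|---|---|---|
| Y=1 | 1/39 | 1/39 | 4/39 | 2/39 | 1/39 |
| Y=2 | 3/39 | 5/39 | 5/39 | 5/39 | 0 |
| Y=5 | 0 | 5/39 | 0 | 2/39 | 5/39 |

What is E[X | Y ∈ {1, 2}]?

P(Y ∈ {1, 2}) = 9/13.
Summing X·P(X=x,Y=y) over the conditioning event gives 70/13.
E[X | Y ∈ {1, 2}] = (70/13) / (9/13) = 70/9.

70/9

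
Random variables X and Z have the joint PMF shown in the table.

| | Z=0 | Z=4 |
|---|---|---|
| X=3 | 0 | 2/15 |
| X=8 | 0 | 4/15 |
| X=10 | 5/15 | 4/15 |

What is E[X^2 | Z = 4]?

P(Z = 4) = 2/3.
Summing X^2·P(X=x,Z=y) over the conditioning event gives 674/15.
E[X^2 | Z = 4] = (674/15) / (2/3) = 337/5.

337/5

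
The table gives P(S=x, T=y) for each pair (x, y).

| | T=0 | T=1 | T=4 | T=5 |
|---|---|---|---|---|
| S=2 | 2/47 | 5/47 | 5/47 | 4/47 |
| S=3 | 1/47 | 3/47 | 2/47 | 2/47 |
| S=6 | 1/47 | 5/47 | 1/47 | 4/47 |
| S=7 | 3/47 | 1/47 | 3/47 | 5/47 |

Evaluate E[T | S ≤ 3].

11/4

P(S ≤ 3) = 24/47.
Σ T·P over the event = 0·(2/47) + 1·(5/47) + 4·(5/47) + 5·(4/47) + 0·(1/47) + 1·(3/47) + 4·(2/47) + 5·(2/47) = 66/47.
E[T | S ≤ 3] = (66/47) / (24/47) = 11/4.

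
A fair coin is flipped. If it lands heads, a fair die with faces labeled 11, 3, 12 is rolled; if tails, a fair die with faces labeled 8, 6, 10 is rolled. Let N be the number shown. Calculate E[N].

E[N | heads] = (11+3+12)/3 = 26/3.
E[N | tails] = (8+6+10)/3 = 8.
E[N] = (1/2)·(26/3) + (1/2)·(8) = 25/3.

25/3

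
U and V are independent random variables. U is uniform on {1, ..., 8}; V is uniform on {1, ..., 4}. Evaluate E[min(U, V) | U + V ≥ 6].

P(U + V ≥ 6) = 11/16.
Summing min(U,V)·P(x,y) over outcomes with U + V ≥ 6 gives 57/32.
E[min(U, V) | U + V ≥ 6] = (57/32) / (11/16) = 57/22.

57/22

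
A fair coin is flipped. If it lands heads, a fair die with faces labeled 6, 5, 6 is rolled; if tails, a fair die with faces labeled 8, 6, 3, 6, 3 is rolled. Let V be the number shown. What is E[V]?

E[V | heads] = (6+5+6)/3 = 17/3.
E[V | tails] = (8+6+3+6+3)/5 = 26/5.
E[V] = (1/2)·(17/3) + (1/2)·(26/5) = 163/30.

163/30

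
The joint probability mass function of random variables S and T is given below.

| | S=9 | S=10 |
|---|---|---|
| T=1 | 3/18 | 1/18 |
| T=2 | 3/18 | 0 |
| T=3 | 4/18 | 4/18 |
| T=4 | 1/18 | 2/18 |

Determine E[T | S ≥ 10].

3

P(S ≥ 10) = 7/18.
Σ T·P over the event = 1·(1/18) + 3·(4/18) + 4·(2/18) = 7/6.
E[T | S ≥ 10] = (7/6) / (7/18) = 3.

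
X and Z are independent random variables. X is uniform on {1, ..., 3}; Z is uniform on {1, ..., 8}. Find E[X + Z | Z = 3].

Outcomes with Z = 3: (1,3), (2,3), (3,3), each with probability 1/24.
E[X + Z | Z = 3] = (4 + 5 + 6) / 3 = 5.

5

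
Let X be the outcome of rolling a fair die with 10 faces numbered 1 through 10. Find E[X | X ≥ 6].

8

Given X ≥ 6, X is equally likely to be any of {6, 7, 8, 9, 10}.
E[X | X ≥ 6] = (6 + 7 + 8 + 9 + 10) / 5 = 8.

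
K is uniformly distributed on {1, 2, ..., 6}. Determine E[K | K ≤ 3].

2

Given K ≤ 3, K is equally likely to be any of {1, 2, 3}.
E[K | K ≤ 3] = (1 + 2 + 3) / 3 = 2.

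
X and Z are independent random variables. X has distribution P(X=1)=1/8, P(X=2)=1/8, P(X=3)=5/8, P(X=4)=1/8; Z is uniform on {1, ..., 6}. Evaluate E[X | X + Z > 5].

P(X + Z > 5) = 5/8.
Summing X·P(x,y) over outcomes with X + Z > 5 gives 11/6.
E[X | X + Z > 5] = (11/6) / (5/8) = 44/15.

44/15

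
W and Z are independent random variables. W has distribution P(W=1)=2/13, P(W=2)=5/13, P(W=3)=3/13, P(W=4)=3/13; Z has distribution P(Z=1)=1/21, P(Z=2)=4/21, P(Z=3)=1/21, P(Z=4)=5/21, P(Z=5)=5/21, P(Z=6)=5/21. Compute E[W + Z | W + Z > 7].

P(W + Z > 7) = 100/273.
Summing (W+Z)·P(x,y) over outcomes with W + Z > 7 gives 860/273.
E[W + Z | W + Z > 7] = (860/273) / (100/273) = 43/5.

43/5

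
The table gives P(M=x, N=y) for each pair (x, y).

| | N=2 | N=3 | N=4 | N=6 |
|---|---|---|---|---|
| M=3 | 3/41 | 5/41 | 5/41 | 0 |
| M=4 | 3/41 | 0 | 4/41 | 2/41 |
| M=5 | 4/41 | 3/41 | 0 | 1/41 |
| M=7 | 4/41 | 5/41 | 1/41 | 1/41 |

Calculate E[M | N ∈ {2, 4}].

107/24

P(N ∈ {2, 4}) = 24/41.
Σ M·P over the event = 3·(3/41) + 3·(5/41) + 4·(3/41) + 4·(4/41) + 5·(4/41) + 7·(4/41) + 7·(1/41) = 107/41.
E[M | N ∈ {2, 4}] = (107/41) / (24/41) = 107/24.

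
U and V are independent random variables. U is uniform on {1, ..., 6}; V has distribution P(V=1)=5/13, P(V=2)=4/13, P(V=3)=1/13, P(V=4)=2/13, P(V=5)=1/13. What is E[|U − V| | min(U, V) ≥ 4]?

8/9

P(min(U, V) ≥ 4) = 3/26.
Summing |U−V|·P(x,y) over outcomes with min(U, V) ≥ 4 gives 4/39.
E[|U − V| | min(U, V) ≥ 4] = (4/39) / (3/26) = 8/9.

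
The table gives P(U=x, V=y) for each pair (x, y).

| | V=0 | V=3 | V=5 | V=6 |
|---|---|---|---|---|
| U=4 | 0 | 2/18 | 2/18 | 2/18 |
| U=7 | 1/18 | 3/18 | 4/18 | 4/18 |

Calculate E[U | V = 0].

7

P(V = 0) = 1/18.
Σ U·P over the event = 7·(1/18) = 7/18.
E[U | V = 0] = (7/18) / (1/18) = 7.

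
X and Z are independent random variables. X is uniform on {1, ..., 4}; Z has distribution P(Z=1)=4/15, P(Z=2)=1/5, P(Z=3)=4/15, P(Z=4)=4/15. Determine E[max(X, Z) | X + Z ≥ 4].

P(X + Z ≥ 4) = 49/60.
Summing max(X,Z)·P(x,y) over outcomes with X + Z ≥ 4 gives 57/20.
E[max(X, Z) | X + Z ≥ 4] = (57/20) / (49/60) = 171/49.

171/49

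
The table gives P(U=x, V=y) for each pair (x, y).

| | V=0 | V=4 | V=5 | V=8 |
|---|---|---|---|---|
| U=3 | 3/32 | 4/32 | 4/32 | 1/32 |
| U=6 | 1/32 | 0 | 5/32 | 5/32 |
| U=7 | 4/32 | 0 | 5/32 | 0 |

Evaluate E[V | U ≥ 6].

9/2

P(U ≥ 6) = 5/8.
Σ V·P over the event = 0·(1/32) + 5·(5/32) + 8·(5/32) + 0·(4/32) + 5·(5/32) = 45/16.
E[V | U ≥ 6] = (45/16) / (5/8) = 9/2.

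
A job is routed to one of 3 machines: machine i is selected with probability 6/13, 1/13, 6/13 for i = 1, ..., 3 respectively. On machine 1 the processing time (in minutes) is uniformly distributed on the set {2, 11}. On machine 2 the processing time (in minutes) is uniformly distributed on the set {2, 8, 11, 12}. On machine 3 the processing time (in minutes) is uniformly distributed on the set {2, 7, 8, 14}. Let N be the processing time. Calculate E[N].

375/52

E[N | machine 1] = (2+11)/2 = 13/2.
E[N | machine 2] = (2+8+11+12)/4 = 33/4.
E[N | machine 3] = (2+7+8+14)/4 = 31/4.
E[N] = (6/13)·(13/2) + (1/13)·(33/4) + (6/13)·(31/4) = 375/52.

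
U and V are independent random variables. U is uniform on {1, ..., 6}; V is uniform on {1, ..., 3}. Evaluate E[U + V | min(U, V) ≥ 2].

13/2

P(min(U, V) ≥ 2) = 5/9.
Summing (U+V)·P(x,y) over outcomes with min(U, V) ≥ 2 gives 65/18.
E[U + V | min(U, V) ≥ 2] = (65/18) / (5/9) = 13/2.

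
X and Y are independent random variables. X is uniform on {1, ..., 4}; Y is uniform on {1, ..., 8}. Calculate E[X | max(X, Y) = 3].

12/5

Outcomes with max(X, Y) = 3: (1,3), (2,3), (3,1), (3,2), (3,3), each with probability 1/32.
E[X | max(X, Y) = 3] = (1 + 2 + 3 + 3 + 3) / 5 = 12/5.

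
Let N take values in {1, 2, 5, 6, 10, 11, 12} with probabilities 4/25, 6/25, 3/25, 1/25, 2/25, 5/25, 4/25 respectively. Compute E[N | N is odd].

37/6

P(N is odd) = 12/25.
Σ over the event: 1·4/25 + 5·3/25 + 11·1/5 = 74/25.
E[N | N is odd] = (74/25) / (12/25) = 37/6.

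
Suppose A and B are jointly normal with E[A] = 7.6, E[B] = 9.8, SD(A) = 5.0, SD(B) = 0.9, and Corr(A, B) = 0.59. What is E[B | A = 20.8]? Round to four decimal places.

11.2018

For a bivariate normal, E[B | A=x] = μ_B + ρ·(σ_B/σ_A)·(x − μ_A).
E[B | A=20.8] = 9.8 + (0.59)·(0.9/5.0)·(20.8 − (7.6)) = 9.8 + (0.1062)·(13.2) = 11.2018.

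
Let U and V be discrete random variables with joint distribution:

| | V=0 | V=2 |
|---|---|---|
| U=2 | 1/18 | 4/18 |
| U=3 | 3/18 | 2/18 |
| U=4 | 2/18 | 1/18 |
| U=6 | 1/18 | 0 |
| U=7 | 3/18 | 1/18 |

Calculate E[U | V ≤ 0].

23/5

P(V ≤ 0) = 5/9.
Σ U·P over the event = 2·(1/18) + 3·(3/18) + 4·(2/18) + 6·(1/18) + 7·(3/18) = 23/9.
E[U | V ≤ 0] = (23/9) / (5/9) = 23/5.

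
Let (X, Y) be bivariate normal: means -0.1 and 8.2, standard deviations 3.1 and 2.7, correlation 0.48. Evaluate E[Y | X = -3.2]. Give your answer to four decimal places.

6.9040

The regression of Y on X has slope ρ·σ_Y/σ_X and passes through (μ_X, μ_Y).
E[Y | X=-3.2] = 8.2 + (0.48)·(2.7/3.1)·(-3.2 − (-0.1)) = 8.2 + (0.41806)·(-3.1) = 6.9040.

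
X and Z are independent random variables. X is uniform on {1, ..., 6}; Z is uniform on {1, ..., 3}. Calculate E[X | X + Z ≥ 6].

44/9

P(X + Z ≥ 6) = 1/2.
Summing X·P(x,y) over outcomes with X + Z ≥ 6 gives 22/9.
E[X | X + Z ≥ 6] = (22/9) / (1/2) = 44/9.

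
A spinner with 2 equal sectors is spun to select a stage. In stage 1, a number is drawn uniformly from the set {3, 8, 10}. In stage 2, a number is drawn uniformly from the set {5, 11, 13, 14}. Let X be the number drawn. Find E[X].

E[X | stage 1] = (3+8+10)/3 = 7.
E[X | stage 2] = (5+11+13+14)/4 = 43/4.
By the law of total expectation,
E[X] = (1/2)·(7) + (1/2)·(43/4) = 71/8.

71/8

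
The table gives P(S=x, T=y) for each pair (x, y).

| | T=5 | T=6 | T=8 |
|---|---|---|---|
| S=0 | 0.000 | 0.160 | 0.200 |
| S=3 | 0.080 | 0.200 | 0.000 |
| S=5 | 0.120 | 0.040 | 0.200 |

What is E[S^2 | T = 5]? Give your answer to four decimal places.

P(T = 5) = 0.200.
Σ S^2·P over the event = 9·(0.080) + 25·(0.120) = 3.720.
E[S^2 | T = 5] = (3.720) / (0.200) = 18.6000.

18.6000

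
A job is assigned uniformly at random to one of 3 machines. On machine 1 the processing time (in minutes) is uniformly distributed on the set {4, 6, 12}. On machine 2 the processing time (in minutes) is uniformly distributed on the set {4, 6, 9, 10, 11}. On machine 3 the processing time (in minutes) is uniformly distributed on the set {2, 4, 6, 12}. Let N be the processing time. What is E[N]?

64/9

E[N | machine 1] = (4+6+12)/3 = 22/3.
E[N | machine 2] = (4+6+9+10+11)/5 = 8.
E[N | machine 3] = (2+4+6+12)/4 = 6.
By the law of total expectation,
E[N] = (1/3)·(22/3) + (1/3)·(8) + (1/3)·(6) = 64/9.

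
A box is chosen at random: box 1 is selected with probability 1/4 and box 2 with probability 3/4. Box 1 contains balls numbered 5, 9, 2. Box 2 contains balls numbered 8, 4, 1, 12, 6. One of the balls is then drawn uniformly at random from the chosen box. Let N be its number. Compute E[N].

359/60

E[N | box 1] = (5+9+2)/3 = 16/3.
E[N | box 2] = (8+4+1+12+6)/5 = 31/5.
By the law of total expectation,
E[N] = (1/4)·(16/3) + (3/4)·(31/5) = 359/60.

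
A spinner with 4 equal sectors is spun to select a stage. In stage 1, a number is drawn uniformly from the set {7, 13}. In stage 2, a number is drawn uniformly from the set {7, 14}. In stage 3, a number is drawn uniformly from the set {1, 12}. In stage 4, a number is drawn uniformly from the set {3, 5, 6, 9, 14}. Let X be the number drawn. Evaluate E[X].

E[X | stage 1] = (7+13)/2 = 10.
E[X | stage 2] = (7+14)/2 = 21/2.
E[X | stage 3] = (1+12)/2 = 13/2.
E[X | stage 4] = (3+5+6+9+14)/5 = 37/5.
E[X] = (1/4)·(10) + (1/4)·(21/2) + (1/4)·(13/2) + (1/4)·(37/5) = 43/5.

43/5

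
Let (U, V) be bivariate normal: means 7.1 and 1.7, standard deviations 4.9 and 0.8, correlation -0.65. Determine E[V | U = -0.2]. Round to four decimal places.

For a bivariate normal, E[V | U=x] = μ_V + ρ·(σ_V/σ_U)·(x − μ_U).
E[V | U=-0.2] = 1.7 + (-0.65)·(0.8/4.9)·(-0.2 − (7.1)) = 1.7 + (-0.10612)·(-7.3) = 2.4747.

2.4747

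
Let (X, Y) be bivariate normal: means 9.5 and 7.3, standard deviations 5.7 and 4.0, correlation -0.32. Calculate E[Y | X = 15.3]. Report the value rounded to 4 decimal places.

5.9975

E[Y | X=x] = μ_Y + ρ(σ_Y/σ_X)(x − μ_X) for jointly normal variables.
E[Y | X=15.3] = 7.3 + (-0.32)·(4.0/5.7)·(15.3 − (9.5)) = 7.3 + (-0.224561)·(5.8) = 5.9975.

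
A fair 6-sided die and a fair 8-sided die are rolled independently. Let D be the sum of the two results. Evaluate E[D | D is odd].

8

P(D is odd) = 1/2.
Σ over the event: 3·1/24 + 5·1/12 + 7·1/8 + 9·1/8 + 11·1/12 + 13·1/24 = 4.
E[D | D is odd] = (4) / (1/2) = 8.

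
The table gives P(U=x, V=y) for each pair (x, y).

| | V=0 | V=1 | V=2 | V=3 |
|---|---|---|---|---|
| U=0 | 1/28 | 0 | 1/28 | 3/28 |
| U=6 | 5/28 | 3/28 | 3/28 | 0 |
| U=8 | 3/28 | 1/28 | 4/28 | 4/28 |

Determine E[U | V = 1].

P(V = 1) = 1/7.
Σ U·P over the event = 6·(3/28) + 8·(1/28) = 13/14.
E[U | V = 1] = (13/14) / (1/7) = 13/2.

13/2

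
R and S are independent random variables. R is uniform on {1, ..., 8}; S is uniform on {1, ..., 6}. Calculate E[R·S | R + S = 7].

28/3

P(R + S = 7) = 1/8.
Summing RS·P(x,y) over outcomes with R + S = 7 gives 7/6.
E[R·S | R + S = 7] = (7/6) / (1/8) = 28/3.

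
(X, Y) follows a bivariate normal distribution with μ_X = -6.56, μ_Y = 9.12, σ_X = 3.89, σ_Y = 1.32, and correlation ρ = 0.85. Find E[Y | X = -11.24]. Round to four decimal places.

E[Y | X=x] = μ_Y + ρ(σ_Y/σ_X)(x − μ_X) for jointly normal variables.
E[Y | X=-11.24] = 9.12 + (0.85)·(1.32/3.89)·(-11.24 − (-6.56)) = 9.12 + (0.28843)·(-4.68) = 7.7701.

7.7701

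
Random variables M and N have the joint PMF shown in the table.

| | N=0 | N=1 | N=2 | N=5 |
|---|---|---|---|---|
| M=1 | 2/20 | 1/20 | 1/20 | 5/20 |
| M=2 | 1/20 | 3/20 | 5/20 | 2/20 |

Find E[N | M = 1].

P(M = 1) = 9/20.
Σ N·P over the event = 0·(2/20) + 1·(1/20) + 2·(1/20) + 5·(5/20) = 7/5.
E[N | M = 1] = (7/5) / (9/20) = 28/9.

28/9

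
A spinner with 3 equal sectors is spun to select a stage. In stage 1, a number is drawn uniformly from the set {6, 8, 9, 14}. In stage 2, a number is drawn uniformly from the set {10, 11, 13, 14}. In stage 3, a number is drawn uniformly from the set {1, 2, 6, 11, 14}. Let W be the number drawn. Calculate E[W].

E[W | stage 1] = (6+8+9+14)/4 = 37/4.
E[W | stage 2] = (10+11+13+14)/4 = 12.
E[W | stage 3] = (1+2+6+11+14)/5 = 34/5.
E[W] = (1/3)·(37/4) + (1/3)·(12) + (1/3)·(34/5) = 187/20.

187/20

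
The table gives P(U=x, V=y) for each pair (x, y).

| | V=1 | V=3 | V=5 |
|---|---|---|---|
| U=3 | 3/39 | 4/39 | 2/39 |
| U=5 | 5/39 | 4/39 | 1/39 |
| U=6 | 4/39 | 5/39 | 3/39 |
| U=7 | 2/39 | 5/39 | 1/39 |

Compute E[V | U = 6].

17/6

P(U = 6) = 4/13.
Σ V·P over the event = 1·(4/39) + 3·(5/39) + 5·(3/39) = 34/39.
E[V | U = 6] = (34/39) / (4/13) = 17/6.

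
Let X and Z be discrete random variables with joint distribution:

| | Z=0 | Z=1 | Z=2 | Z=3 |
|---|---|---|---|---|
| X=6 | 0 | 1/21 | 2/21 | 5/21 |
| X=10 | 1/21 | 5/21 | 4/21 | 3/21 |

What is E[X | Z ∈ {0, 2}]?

62/7

P(Z ∈ {0, 2}) = 1/3.
Σ X·P over the event = 6·(2/21) + 10·(1/21) + 10·(4/21) = 62/21.
E[X | Z ∈ {0, 2}] = (62/21) / (1/3) = 62/7.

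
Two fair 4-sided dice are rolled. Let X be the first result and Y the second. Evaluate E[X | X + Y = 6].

3

Outcomes with X + Y = 6: (2,4), (3,3), (4,2), each with probability 1/16.
E[X | X + Y = 6] = (2 + 3 + 4) / 3 = 3.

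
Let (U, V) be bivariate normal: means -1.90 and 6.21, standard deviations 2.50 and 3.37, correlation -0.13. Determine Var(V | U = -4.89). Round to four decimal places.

11.1650

For a bivariate normal, Var(V | U=x) = σ_V²(1 − ρ²).
Var(V | U=-4.89) = (3.37)²·(1 − (-0.13)²) = 11.3569·0.9831 = 11.1650.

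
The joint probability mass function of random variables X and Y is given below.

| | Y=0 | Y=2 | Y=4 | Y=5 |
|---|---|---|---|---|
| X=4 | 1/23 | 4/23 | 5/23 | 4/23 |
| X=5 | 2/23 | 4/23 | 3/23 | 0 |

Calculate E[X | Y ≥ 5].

P(Y ≥ 5) = 4/23.
Σ X·P over the event = 4·(4/23) = 16/23.
E[X | Y ≥ 5] = (16/23) / (4/23) = 4.

4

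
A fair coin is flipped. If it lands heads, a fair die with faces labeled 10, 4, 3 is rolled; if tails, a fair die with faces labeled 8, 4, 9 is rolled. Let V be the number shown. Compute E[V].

19/3

E[V | heads] = (10+4+3)/3 = 17/3.
E[V | tails] = (8+4+9)/3 = 7.
By the law of total expectation,
E[V] = (1/2)·(17/3) + (1/2)·(7) = 19/3.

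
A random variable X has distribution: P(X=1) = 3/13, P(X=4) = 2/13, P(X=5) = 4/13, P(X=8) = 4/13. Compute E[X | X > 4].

P(X > 4) = 8/13.
Σ over the event: 5·4/13 + 8·4/13 = 4.
E[X | X > 4] = (4) / (8/13) = 13/2.

13/2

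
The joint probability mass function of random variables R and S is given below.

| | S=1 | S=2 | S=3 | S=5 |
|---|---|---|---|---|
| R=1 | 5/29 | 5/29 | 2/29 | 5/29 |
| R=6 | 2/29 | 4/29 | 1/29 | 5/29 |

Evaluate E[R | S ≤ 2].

23/8

P(S ≤ 2) = 16/29.
Σ R·P over the event = 1·(5/29) + 1·(5/29) + 6·(2/29) + 6·(4/29) = 46/29.
E[R | S ≤ 2] = (46/29) / (16/29) = 23/8.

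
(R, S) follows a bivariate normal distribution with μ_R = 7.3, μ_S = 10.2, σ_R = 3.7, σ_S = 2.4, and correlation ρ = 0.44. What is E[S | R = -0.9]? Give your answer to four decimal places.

7.8597

The regression of S on R has slope ρ·σ_S/σ_R and passes through (μ_R, μ_S).
E[S | R=-0.9] = 10.2 + (0.44)·(2.4/3.7)·(-0.9 − (7.3)) = 10.2 + (0.285405)·(-8.2) = 7.8597.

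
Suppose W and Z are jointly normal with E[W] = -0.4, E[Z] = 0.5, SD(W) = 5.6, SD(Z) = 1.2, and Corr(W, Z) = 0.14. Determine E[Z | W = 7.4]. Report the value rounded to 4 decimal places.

The regression of Z on W has slope ρ·σ_Z/σ_W and passes through (μ_W, μ_Z).
E[Z | W=7.4] = 0.5 + (0.14)·(1.2/5.6)·(7.4 − (-0.4)) = 0.5 + (0.03)·(7.8) = 0.7340.

0.7340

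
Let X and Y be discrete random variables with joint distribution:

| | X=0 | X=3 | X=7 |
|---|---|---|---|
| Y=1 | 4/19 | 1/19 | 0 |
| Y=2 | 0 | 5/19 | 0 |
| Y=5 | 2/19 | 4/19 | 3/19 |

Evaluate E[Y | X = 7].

5

P(X = 7) = 3/19.
Σ Y·P over the event = 5·(3/19) = 15/19.
E[Y | X = 7] = (15/19) / (3/19) = 5.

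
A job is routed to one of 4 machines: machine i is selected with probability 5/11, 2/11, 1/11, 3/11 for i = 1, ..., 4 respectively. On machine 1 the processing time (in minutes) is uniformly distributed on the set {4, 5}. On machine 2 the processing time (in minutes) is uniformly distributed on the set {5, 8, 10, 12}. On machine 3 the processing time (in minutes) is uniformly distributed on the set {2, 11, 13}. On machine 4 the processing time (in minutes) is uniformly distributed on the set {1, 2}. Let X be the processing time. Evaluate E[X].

29/6

E[X | machine 1] = (4+5)/2 = 9/2.
E[X | machine 2] = (5+8+10+12)/4 = 35/4.
E[X | machine 3] = (2+11+13)/3 = 26/3.
E[X | machine 4] = (1+2)/2 = 3/2.
By the law of total expectation,
E[X] = (5/11)·(9/2) + (2/11)·(35/4) + (1/11)·(26/3) + (3/11)·(3/2) = 29/6.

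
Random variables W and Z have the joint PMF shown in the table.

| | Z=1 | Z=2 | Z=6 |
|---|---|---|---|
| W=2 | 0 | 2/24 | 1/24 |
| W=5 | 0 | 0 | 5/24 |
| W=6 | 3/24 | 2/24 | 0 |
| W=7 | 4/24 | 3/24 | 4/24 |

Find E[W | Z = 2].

37/7

P(Z = 2) = 7/24.
Σ W·P over the event = 2·(2/24) + 6·(2/24) + 7·(3/24) = 37/24.
E[W | Z = 2] = (37/24) / (7/24) = 37/7.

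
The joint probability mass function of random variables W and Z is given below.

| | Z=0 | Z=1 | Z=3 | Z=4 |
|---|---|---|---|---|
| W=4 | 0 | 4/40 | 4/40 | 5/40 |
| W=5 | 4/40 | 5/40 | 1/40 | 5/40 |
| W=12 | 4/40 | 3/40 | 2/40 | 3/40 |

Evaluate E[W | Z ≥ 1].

P(Z ≥ 1) = 4/5.
Summing W·P(W=x,Z=y) over the conditioning event gives 203/40.
E[W | Z ≥ 1] = (203/40) / (4/5) = 203/32.

203/32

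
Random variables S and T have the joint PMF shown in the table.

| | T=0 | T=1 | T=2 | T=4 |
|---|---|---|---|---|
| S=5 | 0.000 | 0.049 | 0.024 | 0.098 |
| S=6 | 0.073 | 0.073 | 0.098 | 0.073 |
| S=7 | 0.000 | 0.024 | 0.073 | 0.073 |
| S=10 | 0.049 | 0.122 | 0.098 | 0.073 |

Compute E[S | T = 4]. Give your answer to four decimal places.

P(T = 4) = 0.317.
Σ S·P over the event = 5·(0.098) + 6·(0.073) + 7·(0.073) + 10·(0.073) = 2.169.
E[S | T = 4] = (2.169) / (0.317) = 6.8423.

6.8423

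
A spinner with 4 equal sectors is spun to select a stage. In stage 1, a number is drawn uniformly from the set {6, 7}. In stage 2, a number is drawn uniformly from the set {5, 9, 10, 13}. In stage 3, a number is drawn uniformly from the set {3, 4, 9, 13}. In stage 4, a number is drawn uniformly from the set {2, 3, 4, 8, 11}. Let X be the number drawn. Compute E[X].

E[X | stage 1] = (6+7)/2 = 13/2.
E[X | stage 2] = (5+9+10+13)/4 = 37/4.
E[X | stage 3] = (3+4+9+13)/4 = 29/4.
E[X | stage 4] = (2+3+4+8+11)/5 = 28/5.
By the law of total expectation,
E[X] = (1/4)·(13/2) + (1/4)·(37/4) + (1/4)·(29/4) + (1/4)·(28/5) = 143/20.

143/20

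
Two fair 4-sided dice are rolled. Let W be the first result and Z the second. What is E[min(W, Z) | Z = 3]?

9/4

Outcomes with Z = 3: (1,3), (2,3), (3,3), (4,3), each with probability 1/16.
E[min(W, Z) | Z = 3] = (1 + 2 + 3 + 3) / 4 = 9/4.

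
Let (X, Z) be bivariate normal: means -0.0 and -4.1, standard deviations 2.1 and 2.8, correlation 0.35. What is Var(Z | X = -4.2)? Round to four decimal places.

6.8796

For a bivariate normal, Var(Z | X=x) = σ_Z²(1 − ρ²).
Var(Z | X=-4.2) = (2.8)²·(1 − (0.35)²) = 7.84·0.8775 = 6.8796.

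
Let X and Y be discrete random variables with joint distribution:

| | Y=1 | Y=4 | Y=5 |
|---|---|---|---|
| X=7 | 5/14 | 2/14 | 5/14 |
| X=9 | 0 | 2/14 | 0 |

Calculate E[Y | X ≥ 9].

4

P(X ≥ 9) = 1/7.
Summing Y·P(X=x,Y=y) over the conditioning event gives 4/7.
E[Y | X ≥ 9] = (4/7) / (1/7) = 4.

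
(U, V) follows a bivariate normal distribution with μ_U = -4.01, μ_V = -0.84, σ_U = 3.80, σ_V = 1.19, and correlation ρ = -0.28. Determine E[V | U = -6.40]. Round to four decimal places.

The regression of V on U has slope ρ·σ_V/σ_U and passes through (μ_U, μ_V).
E[V | U=-6.40] = -0.84 + (-0.28)·(1.19/3.80)·(-6.40 − (-4.01)) = -0.84 + (-0.087684)·(-2.39) = -0.6304.

-0.6304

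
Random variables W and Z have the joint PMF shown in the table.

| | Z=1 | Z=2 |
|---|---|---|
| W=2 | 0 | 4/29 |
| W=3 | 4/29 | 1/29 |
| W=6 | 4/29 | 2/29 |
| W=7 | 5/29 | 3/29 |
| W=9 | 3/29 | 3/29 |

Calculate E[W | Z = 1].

49/8

P(Z = 1) = 16/29.
Σ W·P over the event = 3·(4/29) + 6·(4/29) + 7·(5/29) + 9·(3/29) = 98/29.
E[W | Z = 1] = (98/29) / (16/29) = 49/8.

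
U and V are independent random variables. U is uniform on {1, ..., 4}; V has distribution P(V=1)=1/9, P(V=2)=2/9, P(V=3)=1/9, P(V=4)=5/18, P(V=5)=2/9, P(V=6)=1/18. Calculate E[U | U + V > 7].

57/16

P(U + V > 7) = 2/9.
Summing U·P(x,y) over outcomes with U + V > 7 gives 19/24.
E[U | U + V > 7] = (19/24) / (2/9) = 57/16.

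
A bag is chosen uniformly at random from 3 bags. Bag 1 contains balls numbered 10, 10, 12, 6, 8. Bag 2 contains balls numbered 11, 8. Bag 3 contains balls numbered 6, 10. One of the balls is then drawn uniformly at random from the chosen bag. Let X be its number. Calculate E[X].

E[X | bag 1] = (10+10+12+6+8)/5 = 46/5.
E[X | bag 2] = (11+8)/2 = 19/2.
E[X | bag 3] = (6+10)/2 = 8.
E[X] = (1/3)·(46/5) + (1/3)·(19/2) + (1/3)·(8) = 89/10.

89/10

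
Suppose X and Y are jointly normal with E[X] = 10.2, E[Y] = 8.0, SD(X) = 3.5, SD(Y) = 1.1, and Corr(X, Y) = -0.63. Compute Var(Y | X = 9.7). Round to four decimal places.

Var(Y | X=x) = (1 − ρ²)·σ_Y².
Var(Y | X=9.7) = (1.1)²·(1 − (-0.63)²) = 1.21·0.6031 = 0.7298.

0.7298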